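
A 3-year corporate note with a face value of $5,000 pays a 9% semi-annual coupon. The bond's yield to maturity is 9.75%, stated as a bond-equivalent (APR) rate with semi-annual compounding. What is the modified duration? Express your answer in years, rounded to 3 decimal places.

2.566 years

Periodic yield y = 0.04875. First find Macaulay duration:
  t   CF        PV=CF/(1+0.04875)^t    t·PV
  1       225.00       214.5411       214.5411
  2       225.00       204.5684       409.1368
  3       225.00       195.0593       585.1778
  4       225.00       185.9922       743.9686
  5       225.00       177.3465       886.7326
  6     5,225.00     3,926.9417    23,561.6501
  Σ                  4,904.4491    26,401.2070
P = 4,904.4491; Macaulay duration = 26,401.2070 / 4,904.4491 = 5.38311 half-year periods = 2.69156 years.
Modified duration = D_Mac / (1 + y) = 2.69156 / 1.04875 = 2.56644 years.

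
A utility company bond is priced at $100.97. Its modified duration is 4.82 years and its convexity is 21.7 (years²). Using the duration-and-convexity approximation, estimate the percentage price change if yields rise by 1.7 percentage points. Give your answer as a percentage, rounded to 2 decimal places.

-7.88%

Duration effect: -D_mod·Δy = -4.82 × (+0.017) = -0.081940
Convexity effect: ½·C·(Δy)² = 0.5 × 21.7 × (0.017)² = +0.00313565
ΔP/P ≈ -0.081940 + 0.00313565 = -0.07880435
= -7.880435%.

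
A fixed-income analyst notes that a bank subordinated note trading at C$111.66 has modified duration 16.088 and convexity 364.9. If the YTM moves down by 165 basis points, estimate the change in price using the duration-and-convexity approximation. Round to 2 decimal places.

Duration effect: -D_mod·Δy = -16.088 × (-0.0165) = +0.265452
Convexity effect: ½·C·(Δy)² = 0.5 × 364.9 × (-0.0165)² = +0.0496720125
ΔP/P ≈ +0.265452 + 0.0496720125 = +0.3151240125
ΔP ≈ 111.66 × (+0.3151240125) = +35.18674723575.

+C$35.19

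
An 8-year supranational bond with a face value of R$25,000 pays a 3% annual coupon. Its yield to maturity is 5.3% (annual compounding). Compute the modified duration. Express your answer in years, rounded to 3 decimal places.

Periodic yield y = 0.053. First find Macaulay duration:
  t   CF        PV=CF/(1+0.053)^t    t·PV
  1       750.00       712.2507       712.2507
  2       750.00       676.4014     1,352.8029
  3       750.00       642.3565     1,927.0696
  4       750.00       610.0252     2,440.1008
  5       750.00       579.3212     2,896.6059
  6       750.00       550.1626     3,300.9754
  7       750.00       522.4716     3,657.3010
  8    25,750.00    17,035.3187   136,282.5499
  Σ                 21,328.3080   152,569.6562
P = 21,328.3080; Macaulay duration = 152,569.6562 / 21,328.3080 = 7.15339 years.
Modified duration = D_Mac / (1 + y) = 7.15339 / 1.053 = 6.79334 years.

6.793 years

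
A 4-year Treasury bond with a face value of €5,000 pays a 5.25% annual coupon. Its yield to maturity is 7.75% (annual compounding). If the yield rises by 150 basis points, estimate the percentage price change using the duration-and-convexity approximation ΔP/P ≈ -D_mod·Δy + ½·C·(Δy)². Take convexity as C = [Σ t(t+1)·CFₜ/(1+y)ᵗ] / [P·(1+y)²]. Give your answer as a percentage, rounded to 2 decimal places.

-4.97%

With y = 0.0775:
  t   CF        PV=CF/(1+0.0775)^t    t·PV        t(t+1)·PV
  1       262.50       243.6195       243.6195         487.2390
  2       262.50       226.0970       452.1939       1,356.5818
  3       262.50       209.8348       629.5043       2,518.0173
  4     5,262.50     3,904.1185    15,616.4741      78,082.3704
  Σ                  4,583.6698    16,941.7919      82,444.2086
P = 4,583.6698; D_Mac = 3.69612 yrs; D_mod = 3.43027 yrs; C = 15.49217.
Duration effect: -3.43027 × (+0.015) = -0.051454
Convexity effect: 0.5 × 15.49217 × (0.015)² = +0.0017429
ΔP/P ≈ -0.051454 + 0.0017429 = -0.049711 = -4.9711%.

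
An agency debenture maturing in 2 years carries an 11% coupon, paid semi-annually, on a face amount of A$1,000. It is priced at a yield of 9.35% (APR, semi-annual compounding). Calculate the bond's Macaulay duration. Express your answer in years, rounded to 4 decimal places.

Periodic yield y = 0.04675. Discount each cash flow and weight by its period:
  t   CF        PV=CF/(1+0.04675)^t    t·PV
  1        55.00        52.5436        52.5436
  2        55.00        50.1969       100.3938
  3        55.00        47.9550       143.8650
  4     1,055.00       878.7808     3,515.1234
  Σ                  1,029.4763     3,811.9257
Price P = Σ PV = 1,029.4763.
Macaulay duration = Σ(t·PV) / P = 3,811.9257 / 1,029.4763 = 3.70278 half-year periods.
In years: 3.70278 / 2 = 1.85139 years.

1.8514 years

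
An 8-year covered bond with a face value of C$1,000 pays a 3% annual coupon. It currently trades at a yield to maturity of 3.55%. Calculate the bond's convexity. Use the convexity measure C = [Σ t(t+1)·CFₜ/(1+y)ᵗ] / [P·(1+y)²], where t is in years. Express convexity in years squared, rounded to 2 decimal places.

58.41

With y = 0.0355:
  t   CF        PV=CF/(1+0.0355)^t    t·PV        t(t+1)·PV
  1        30.00        28.9715        28.9715          57.9430
  2        30.00        27.9783        55.9566         167.8697
  3        30.00        27.0191        81.0573         324.2292
  4        30.00        26.0928       104.3712         521.8562
  5        30.00        25.1983       125.9914         755.9481
  6        30.00        24.3344       146.0064       1,022.0448
  7        30.00        23.5001       164.5010       1,316.0081
  8     1,030.00       779.1775     6,233.4199      56,100.7795
  Σ                    962.2720     6,940.2753      60,266.6786
P = 962.2720.
Convexity = Σ t(t+1)·PV / [P·(1+y)²] = 60,266.6786 / (962.2720 × 1.072260) = 58.40892.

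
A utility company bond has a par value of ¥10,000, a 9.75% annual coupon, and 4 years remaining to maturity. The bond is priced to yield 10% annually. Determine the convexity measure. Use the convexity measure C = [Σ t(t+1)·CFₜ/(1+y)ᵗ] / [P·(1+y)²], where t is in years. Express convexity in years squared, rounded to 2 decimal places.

With y = 0.1:
  t   CF        PV=CF/(1+0.1)^t    t·PV        t(t+1)·PV
  1       975.00       886.3636       886.3636       1,772.7273
  2       975.00       805.7851     1,611.5702       4,834.7107
  3       975.00       732.5319     2,197.5958       8,790.3832
  4    10,975.00     7,496.0727    29,984.2907     149,921.4535
  Σ                  9,920.7534    34,679.8204     165,319.2746
P = 9,920.7534.
Convexity = Σ t(t+1)·PV / [P·(1+y)²] = 165,319.2746 / (9,920.7534 × 1.210000) = 13.77189.

13.77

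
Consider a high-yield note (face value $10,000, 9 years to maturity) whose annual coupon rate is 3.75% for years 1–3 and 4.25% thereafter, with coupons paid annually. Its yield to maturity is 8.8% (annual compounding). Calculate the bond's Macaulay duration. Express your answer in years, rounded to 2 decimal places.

Periodic yield y = 0.088. Discount each cash flow and weight by its year:
  t   CF        PV=CF/(1+0.088)^t    t·PV
  1       375.00       344.6691       344.6691
  2       375.00       316.7915       633.5829
  3       375.00       291.1686       873.5059
  4       425.00       303.3007     1,213.2026
  5       425.00       278.7690     1,393.8449
  6       425.00       256.2215     1,537.3290
  7       425.00       235.4977     1,648.4839
  8       425.00       216.4501     1,731.6007
  9    10,425.00     4,879.9571    43,919.6140
  Σ                  7,122.8252    53,295.8331
Price P = Σ PV = 7,122.8252.
Macaulay duration = Σ(t·PV) / P = 53,295.8331 / 7,122.8252 = 7.48240 years.

7.48 years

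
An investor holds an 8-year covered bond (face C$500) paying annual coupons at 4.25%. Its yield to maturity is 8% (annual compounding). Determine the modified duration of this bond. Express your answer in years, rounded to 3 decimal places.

6.283 years

Periodic yield y = 0.08. First find Macaulay duration:
  t   CF        PV=CF/(1+0.08)^t    t·PV
  1        21.25        19.6759        19.6759
  2        21.25        18.2184        36.4369
  3        21.25        16.8689        50.6068
  4        21.25        15.6194        62.4775
  5        21.25        14.4624        72.3120
  6        21.25        13.3911        80.3466
  7        21.25        12.3992        86.7942
  8       521.25       281.6152     2,252.9212
  Σ                    392.2505     2,661.5712
P = 392.2505; Macaulay duration = 2,661.5712 / 392.2505 = 6.78539 years.
Modified duration = D_Mac / (1 + y) = 6.78539 / 1.08 = 6.28276 years.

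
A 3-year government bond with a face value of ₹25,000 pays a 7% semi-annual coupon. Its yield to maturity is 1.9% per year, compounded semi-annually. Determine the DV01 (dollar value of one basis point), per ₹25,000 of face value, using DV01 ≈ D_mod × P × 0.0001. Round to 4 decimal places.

₹7.8933

Periodic yield y = 0.0095.
  t   CF        PV=CF/(1+0.0095)^t    t·PV
  1       875.00       866.7657       866.7657
  2       875.00       858.6089     1,717.2179
  3       875.00       850.5289     2,551.5867
  4       875.00       842.5249     3,370.0997
  5       875.00       834.5963     4,172.9813
  6    25,875.00    24,447.9483   146,687.6899
  Σ                 28,700.9731   159,366.3413
P = 28,700.9731; D_Mac = 5.55265 half-year periods = 2.77632 yrs; D_mod = 2.75020 yrs.
DV01 ≈ 2.75020 × 28,700.9731 × 0.0001 = 7.893330.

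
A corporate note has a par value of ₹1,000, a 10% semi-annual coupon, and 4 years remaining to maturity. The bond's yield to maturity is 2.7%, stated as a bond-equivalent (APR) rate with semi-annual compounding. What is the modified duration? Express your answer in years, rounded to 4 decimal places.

3.4262 years

Periodic yield y = 0.0135. First find Macaulay duration:
  t   CF        PV=CF/(1+0.0135)^t    t·PV
  1        50.00        49.3340        49.3340
  2        50.00        48.6769        97.3537
  3        50.00        48.0285       144.0854
  4        50.00        47.3887       189.5549
  5        50.00        46.7575       233.7875
  6        50.00        46.1347       276.8081
  7        50.00        45.5202       318.6411
  8     1,050.00       943.1902     7,545.5215
  Σ                  1,275.0306     8,855.0861
P = 1,275.0306; Macaulay duration = 8,855.0861 / 1,275.0306 = 6.94500 half-year periods = 3.47250 years.
Modified duration = D_Mac / (1 + y) = 3.47250 / 1.0135 = 3.42625 years.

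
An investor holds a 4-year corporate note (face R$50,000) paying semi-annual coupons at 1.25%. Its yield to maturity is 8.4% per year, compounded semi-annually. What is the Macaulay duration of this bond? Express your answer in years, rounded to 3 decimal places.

Periodic yield y = 0.042. Discount each cash flow and weight by its period:
  t   CF        PV=CF/(1+0.042)^t    t·PV
  1       312.50       299.9040       299.9040
  2       312.50       287.8158       575.6315
  3       312.50       276.2147       828.6442
  4       312.50       265.0813     1,060.3253
  5       312.50       254.3967     1,271.9834
  6       312.50       244.1427     1,464.8561
  7       312.50       234.3020     1,640.1140
  8    50,312.50    36,202.1319   289,617.0550
  Σ                 38,063.9891   296,758.5135
Price P = Σ PV = 38,063.9891.
Macaulay duration = Σ(t·PV) / P = 296,758.5135 / 38,063.9891 = 7.79631 half-year periods.
In years: 7.79631 / 2 = 3.89815 years.

3.898 years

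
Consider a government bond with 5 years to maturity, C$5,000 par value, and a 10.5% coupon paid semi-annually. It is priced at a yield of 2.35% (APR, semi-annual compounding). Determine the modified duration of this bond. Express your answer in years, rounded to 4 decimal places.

Periodic yield y = 0.01175. First find Macaulay duration:
  t   CF        PV=CF/(1+0.01175)^t    t·PV
  1       262.50       259.4514       259.4514
  2       262.50       256.4383       512.8766
  3       262.50       253.4601       760.3804
  4       262.50       250.5166     1,002.0663
  5       262.50       247.6072     1,238.0359
  6       262.50       244.7316     1,468.3895
  7       262.50       241.8894     1,693.2257
  8       262.50       239.0802     1,912.6416
  9       262.50       236.3036     2,126.7327
  10    5,262.50     4,682.3080    46,823.0800
  Σ                  6,911.7864    57,796.8802
P = 6,911.7864; Macaulay duration = 57,796.8802 / 6,911.7864 = 8.36208 half-year periods = 4.18104 years.
Modified duration = D_Mac / (1 + y) = 4.18104 / 1.01175 = 4.13248 years.

4.1325 years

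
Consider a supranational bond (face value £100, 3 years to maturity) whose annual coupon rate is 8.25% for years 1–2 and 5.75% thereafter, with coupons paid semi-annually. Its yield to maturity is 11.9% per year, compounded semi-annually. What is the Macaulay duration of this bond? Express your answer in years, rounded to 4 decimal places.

Periodic yield y = 0.0595. Discount each cash flow and weight by its period:
  t   CF        PV=CF/(1+0.0595)^t    t·PV
  1        4.125         3.8933         3.8933
  2        4.125         3.6747         7.3494
  3        4.125         3.4683        10.4050
  4        4.125         3.2736        13.0942
  5        2.875         2.1534        10.7672
  6      102.875        72.7284       436.3704
  Σ                     89.1918       481.8796
Price P = Σ PV = 89.1918.
Macaulay duration = Σ(t·PV) / P = 481.8796 / 89.1918 = 5.40274 half-year periods.
In years: 5.40274 / 2 = 2.70137 years.

2.7014 years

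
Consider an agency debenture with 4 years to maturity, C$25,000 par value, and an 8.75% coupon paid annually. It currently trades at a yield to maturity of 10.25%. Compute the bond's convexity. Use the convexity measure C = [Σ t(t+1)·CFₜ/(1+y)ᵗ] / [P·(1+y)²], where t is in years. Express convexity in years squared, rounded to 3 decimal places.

With y = 0.1025:
  t   CF        PV=CF/(1+0.1025)^t    t·PV        t(t+1)·PV
  1     2,187.50     1,984.1270     1,984.1270       3,968.2540
  2     2,187.50     1,799.6617     3,599.3233      10,797.9700
  3     2,187.50     1,632.3462     4,897.0385      19,588.1542
  4    27,187.50    18,401.5702    73,606.2806     368,031.4031
  Σ                 23,817.7050    84,086.7695     402,385.7812
P = 23,817.7050.
Convexity = Σ t(t+1)·PV / [P·(1+y)²] = 402,385.7812 / (23,817.7050 × 1.215506) = 13.89906.

13.899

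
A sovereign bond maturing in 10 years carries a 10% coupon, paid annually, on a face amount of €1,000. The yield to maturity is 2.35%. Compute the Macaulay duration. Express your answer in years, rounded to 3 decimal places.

7.529 years

Periodic yield y = 0.0235. Discount each cash flow and weight by its year:
  t   CF        PV=CF/(1+0.0235)^t    t·PV
  1       100.00        97.7040        97.7040
  2       100.00        95.4606       190.9213
  3       100.00        93.2688       279.8064
  4       100.00        91.1273       364.5093
  5       100.00        89.0350       445.1750
  6       100.00        86.9907       521.9443
  7       100.00        84.9934       594.9536
  8       100.00        83.0419       664.3351
  9       100.00        81.1352       730.2169
  10    1,100.00       871.9954     8,719.9544
  Σ                  1,674.7524    12,609.5203
Price P = Σ PV = 1,674.7524.
Macaulay duration = Σ(t·PV) / P = 12,609.5203 / 1,674.7524 = 7.52918 years.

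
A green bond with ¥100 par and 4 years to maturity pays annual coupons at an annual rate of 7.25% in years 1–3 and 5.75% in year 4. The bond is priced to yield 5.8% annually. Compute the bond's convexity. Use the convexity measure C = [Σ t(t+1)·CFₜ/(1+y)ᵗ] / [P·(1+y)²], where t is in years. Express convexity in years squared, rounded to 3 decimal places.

15.605

With y = 0.058:
  t   CF        PV=CF/(1+0.058)^t    t·PV        t(t+1)·PV
  1         7.25         6.8526         6.8526          13.7051
  2         7.25         6.4769        12.9538          38.8614
  3         7.25         6.1218        18.3655          73.4619
  4       105.75        84.3991       337.5963       1,687.9816
  Σ                    103.8503       375.7681       1,814.0099
P = 103.8503.
Convexity = Σ t(t+1)·PV / [P·(1+y)²] = 1,814.0099 / (103.8503 × 1.119364) = 15.60488.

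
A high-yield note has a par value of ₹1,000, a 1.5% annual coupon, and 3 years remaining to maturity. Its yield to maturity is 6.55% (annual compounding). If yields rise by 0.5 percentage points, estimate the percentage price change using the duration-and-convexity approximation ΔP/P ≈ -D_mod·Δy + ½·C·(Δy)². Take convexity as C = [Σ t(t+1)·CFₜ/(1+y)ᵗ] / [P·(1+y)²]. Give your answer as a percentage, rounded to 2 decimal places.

With y = 0.0655:
  t   CF        PV=CF/(1+0.0655)^t    t·PV        t(t+1)·PV
  1        15.00        14.0779        14.0779          28.1558
  2        15.00        13.2125        26.4250          79.2749
  3     1,015.00       839.0845     2,517.2534      10,069.0136
  Σ                    866.3748     2,557.7563      10,176.4442
P = 866.3748; D_Mac = 2.95225 yrs; D_mod = 2.77077 yrs; C = 10.34626.
Duration effect: -2.77077 × (+0.005) = -0.013854
Convexity effect: 0.5 × 10.34626 × (0.005)² = +0.0001293
ΔP/P ≈ -0.013854 + 0.0001293 = -0.013725 = -1.3725%.

-1.37%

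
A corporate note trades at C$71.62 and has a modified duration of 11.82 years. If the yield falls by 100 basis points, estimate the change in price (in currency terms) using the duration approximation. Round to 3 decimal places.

Duration approximation: ΔP/P ≈ -D_mod · Δy = -11.82 × (-0.01) = +0.118200.
ΔP ≈ 71.62 × (+0.118200) = +8.465484.

+C$8.465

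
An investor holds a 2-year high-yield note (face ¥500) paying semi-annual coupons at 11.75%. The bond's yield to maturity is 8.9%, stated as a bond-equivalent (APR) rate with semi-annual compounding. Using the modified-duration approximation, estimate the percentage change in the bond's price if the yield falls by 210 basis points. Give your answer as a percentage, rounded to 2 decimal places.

Periodic yield y = 0.0445. Modified duration first:
  t   CF        PV=CF/(1+0.0445)^t    t·PV
  1       29.375        28.1235        28.1235
  2       29.375        26.9253        53.8507
  3       29.375        25.7782        77.3346
  4      529.375       444.7640     1,779.0561
  Σ                    525.5911     1,938.3648
P = 525.5911; D_Mac = 3.68797 half-year periods = 1.84399 yrs; D_mod = 1.84399/(1+0.0445) = 1.76542 yrs.
ΔP/P ≈ -D_mod · Δy = -1.76542 × (-0.021) = +0.037074 = +3.7074%.

+3.71%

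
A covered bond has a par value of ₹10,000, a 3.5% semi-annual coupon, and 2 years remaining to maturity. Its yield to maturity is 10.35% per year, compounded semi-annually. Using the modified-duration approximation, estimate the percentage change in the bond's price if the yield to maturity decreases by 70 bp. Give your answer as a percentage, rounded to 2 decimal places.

+1.29%

Periodic yield y = 0.05175. Modified duration first:
  t   CF        PV=CF/(1+0.05175)^t    t·PV
  1       175.00       166.3894       166.3894
  2       175.00       158.2024       316.4048
  3       175.00       150.4182       451.2547
  4    10,175.00     8,315.4228    33,261.6911
  Σ                  8,790.4327    34,195.7399
P = 8,790.4327; D_Mac = 3.89011 half-year periods = 1.94505 yrs; D_mod = 1.94505/(1+0.05175) = 1.84935 yrs.
ΔP/P ≈ -D_mod · Δy = -1.84935 × (-0.007) = +0.012945 = +1.2945%.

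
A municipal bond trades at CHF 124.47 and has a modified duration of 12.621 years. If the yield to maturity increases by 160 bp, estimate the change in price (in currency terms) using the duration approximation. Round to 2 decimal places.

-CHF 25.13

Duration approximation: ΔP/P ≈ -D_mod · Δy = -12.621 × (+0.016) = -0.201936.
ΔP ≈ 124.47 × (-0.201936) = -25.13497392.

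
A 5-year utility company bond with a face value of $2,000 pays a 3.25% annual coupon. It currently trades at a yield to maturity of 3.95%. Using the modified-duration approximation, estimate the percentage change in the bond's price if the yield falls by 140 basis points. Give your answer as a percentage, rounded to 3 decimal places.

Periodic yield y = 0.0395. Modified duration first:
  t   CF        PV=CF/(1+0.0395)^t    t·PV
  1        65.00        62.5301        62.5301
  2        65.00        60.1540       120.3080
  3        65.00        57.8682       173.6046
  4        65.00        55.6693       222.6770
  5     2,065.00     1,701.3654     8,506.8268
  Σ                  1,937.5868     9,085.9464
P = 1,937.5868; D_Mac = 4.68931 yrs; D_mod = 4.68931/(1+0.0395) = 4.51112 yrs.
ΔP/P ≈ -D_mod · Δy = -4.51112 × (-0.014) = +0.063156 = +6.3156%.

+6.316%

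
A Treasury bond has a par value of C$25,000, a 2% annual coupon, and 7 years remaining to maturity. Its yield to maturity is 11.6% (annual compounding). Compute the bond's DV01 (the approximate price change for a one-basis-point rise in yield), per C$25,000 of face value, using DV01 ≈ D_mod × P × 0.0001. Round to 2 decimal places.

Periodic yield y = 0.116.
  t   CF        PV=CF/(1+0.116)^t    t·PV
  1       500.00       448.0287       448.0287
  2       500.00       401.4594       802.9188
  3       500.00       359.7306     1,079.1919
  4       500.00       322.3393     1,289.3571
  5       500.00       288.8345     1,444.1724
  6       500.00       258.8123     1,552.8735
  7    25,500.00    11,827.4418    82,792.0923
  Σ                 13,906.6465    89,408.6347
P = 13,906.6465; D_Mac = 6.42920 yrs; D_mod = 5.76093 yrs.
DV01 ≈ 5.76093 × 13,906.6465 × 0.0001 = 8.011526.

C$8.01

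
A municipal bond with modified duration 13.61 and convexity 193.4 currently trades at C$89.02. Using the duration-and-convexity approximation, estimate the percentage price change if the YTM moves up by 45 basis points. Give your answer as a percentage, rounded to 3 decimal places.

-5.929%

Duration effect: -D_mod·Δy = -13.61 × (+0.0045) = -0.061245
Convexity effect: ½·C·(Δy)² = 0.5 × 193.4 × (0.0045)² = +0.001958175
ΔP/P ≈ -0.061245 + 0.001958175 = -0.059286825
= -5.9286825%.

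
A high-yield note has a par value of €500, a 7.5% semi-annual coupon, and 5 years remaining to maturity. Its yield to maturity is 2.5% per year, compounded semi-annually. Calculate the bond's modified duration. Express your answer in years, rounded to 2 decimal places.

Periodic yield y = 0.0125. First find Macaulay duration:
  t   CF        PV=CF/(1+0.0125)^t    t·PV
  1        18.75        18.5185        18.5185
  2        18.75        18.2899        36.5798
  3        18.75        18.0641        54.1923
  4        18.75        17.8411        71.3643
  5        18.75        17.6208        88.1041
  6        18.75        17.4033       104.4197
  7        18.75        17.1884       120.3190
  8        18.75        16.9762       135.8098
  9        18.75        16.7666       150.8997
  10      518.75       458.1501     4,581.5011
  Σ                    616.8191     5,361.7082
P = 616.8191; Macaulay duration = 5,361.7082 / 616.8191 = 8.69251 half-year periods = 4.34626 years.
Modified duration = D_Mac / (1 + y) = 4.34626 / 1.0125 = 4.29260 years.

4.29 years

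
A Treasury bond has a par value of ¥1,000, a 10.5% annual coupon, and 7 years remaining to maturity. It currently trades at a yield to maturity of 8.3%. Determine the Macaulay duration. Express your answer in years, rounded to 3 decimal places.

5.388 years

Periodic yield y = 0.083. Discount each cash flow and weight by its year:
  t   CF        PV=CF/(1+0.083)^t    t·PV
  1       105.00        96.9529        96.9529
  2       105.00        89.5225       179.0451
  3       105.00        82.6616       247.9849
  4       105.00        76.3265       305.3061
  5       105.00        70.4769       352.3847
  6       105.00        65.0757       390.4539
  7     1,105.00       632.3581     4,426.5067
  Σ                  1,113.3743     5,998.6342
Price P = Σ PV = 1,113.3743.
Macaulay duration = Σ(t·PV) / P = 5,998.6342 / 1,113.3743 = 5.38780 years.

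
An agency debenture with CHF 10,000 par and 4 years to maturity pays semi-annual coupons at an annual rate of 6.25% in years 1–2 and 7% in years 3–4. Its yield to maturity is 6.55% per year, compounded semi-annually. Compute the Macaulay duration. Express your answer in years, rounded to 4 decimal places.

Periodic yield y = 0.03275. Discount each cash flow and weight by its period:
  t   CF        PV=CF/(1+0.03275)^t    t·PV
  1       312.50       302.5902       302.5902
  2       312.50       292.9946       585.9892
  3       312.50       283.7033       851.1099
  4       312.50       274.7067     1,098.8267
  5       350.00       297.9148     1,489.5738
  6       350.00       288.4675     1,730.8047
  7       350.00       279.3197     1,955.2381
  8    10,350.00     7,997.9507    63,983.6053
  Σ                 10,017.6474    71,997.7380
Price P = Σ PV = 10,017.6474.
Macaulay duration = Σ(t·PV) / P = 71,997.7380 / 10,017.6474 = 7.18709 half-year periods.
In years: 7.18709 / 2 = 3.59355 years.

3.5935 years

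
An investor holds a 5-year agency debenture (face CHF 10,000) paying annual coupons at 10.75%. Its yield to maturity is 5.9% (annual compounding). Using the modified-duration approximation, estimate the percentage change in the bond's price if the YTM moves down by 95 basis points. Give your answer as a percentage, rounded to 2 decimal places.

Periodic yield y = 0.059. Modified duration first:
  t   CF        PV=CF/(1+0.059)^t    t·PV
  1     1,075.00     1,015.1086     1,015.1086
  2     1,075.00       958.5539     1,917.1078
  3     1,075.00       905.1501     2,715.4502
  4     1,075.00       854.7215     3,418.8860
  5    11,075.00     8,315.0322    41,575.1609
  Σ                 12,048.5662    50,641.7135
P = 12,048.5662; D_Mac = 4.20313 yrs; D_mod = 4.20313/(1+0.059) = 3.96896 yrs.
ΔP/P ≈ -D_mod · Δy = -3.96896 × (-0.0095) = +0.037705 = +3.7705%.

+3.77%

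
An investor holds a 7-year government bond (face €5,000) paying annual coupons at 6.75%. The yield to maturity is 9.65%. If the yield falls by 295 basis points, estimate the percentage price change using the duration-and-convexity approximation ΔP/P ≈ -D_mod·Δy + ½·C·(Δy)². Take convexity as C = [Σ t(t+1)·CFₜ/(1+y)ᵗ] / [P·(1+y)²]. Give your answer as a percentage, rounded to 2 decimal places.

+16.85%

With y = 0.0965:
  t   CF        PV=CF/(1+0.0965)^t    t·PV        t(t+1)·PV
  1       337.50       307.7975       307.7975         615.5951
  2       337.50       280.7091       561.4182       1,684.2547
  3       337.50       256.0047       768.0140       3,072.0559
  4       337.50       233.4744       933.8975       4,669.4876
  5       337.50       212.9269     1,064.6347       6,387.8080
  6       337.50       194.1878     1,165.1269       8,155.8880
  7     5,337.50     2,800.7699    19,605.3896     156,843.1164
  Σ                  4,285.8704    24,406.2783     181,428.2056
P = 4,285.8704; D_Mac = 5.69459 yrs; D_mod = 5.19343 yrs; C = 35.20858.
Duration effect: -5.19343 × (-0.0295) = +0.153206
Convexity effect: 0.5 × 35.20858 × (-0.0295)² = +0.0153201
ΔP/P ≈ +0.153206 + 0.0153201 = +0.168526 = +16.8526%.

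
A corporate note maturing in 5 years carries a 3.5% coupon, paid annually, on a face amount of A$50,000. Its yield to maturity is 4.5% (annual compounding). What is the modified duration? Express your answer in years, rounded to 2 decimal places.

Periodic yield y = 0.045. First find Macaulay duration:
  t   CF        PV=CF/(1+0.045)^t    t·PV
  1     1,750.00     1,674.6411     1,674.6411
  2     1,750.00     1,602.5274     3,205.0548
  3     1,750.00     1,533.5191     4,600.5572
  4     1,750.00     1,467.4824     5,869.9294
  5    51,750.00    41,526.8417   207,634.2083
  Σ                 47,805.0116   222,984.3908
P = 47,805.0116; Macaulay duration = 222,984.3908 / 47,805.0116 = 4.66446 years.
Modified duration = D_Mac / (1 + y) = 4.66446 / 1.045 = 4.46359 years.

4.46 years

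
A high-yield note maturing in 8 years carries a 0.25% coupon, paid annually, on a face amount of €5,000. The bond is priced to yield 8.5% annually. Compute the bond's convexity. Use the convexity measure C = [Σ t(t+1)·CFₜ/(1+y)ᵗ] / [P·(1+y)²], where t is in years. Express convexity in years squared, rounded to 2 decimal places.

60.13

With y = 0.085:
  t   CF        PV=CF/(1+0.085)^t    t·PV        t(t+1)·PV
  1        12.50        11.5207        11.5207          23.0415
  2        12.50        10.6182        21.2364          63.7091
  3        12.50         9.7864        29.3591         117.4362
  4        12.50         9.0197        36.0787         180.3936
  5        12.50         8.3131        41.5653         249.3920
  6        12.50         7.6618        45.9709         321.7962
  7        12.50         7.0616        49.4311         395.4484
  8     5,012.50     2,609.8556    20,878.8449     187,909.6037
  Σ                  2,673.8370    21,114.0070     189,260.8207
P = 2,673.8370.
Convexity = Σ t(t+1)·PV / [P·(1+y)²] = 189,260.8207 / (2,673.8370 × 1.177225) = 60.12655.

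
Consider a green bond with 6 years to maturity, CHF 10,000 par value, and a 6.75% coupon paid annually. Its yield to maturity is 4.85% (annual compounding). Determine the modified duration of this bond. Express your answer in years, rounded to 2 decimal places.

4.93 years

Periodic yield y = 0.0485. First find Macaulay duration:
  t   CF        PV=CF/(1+0.0485)^t    t·PV
  1       675.00       643.7768       643.7768
  2       675.00       613.9979     1,227.9958
  3       675.00       585.5965     1,756.7895
  4       675.00       558.5088     2,234.0353
  5       675.00       532.6741     2,663.3706
  6    10,675.00     8,034.4708    48,206.8246
  Σ                 10,969.0249    56,732.7926
P = 10,969.0249; Macaulay duration = 56,732.7926 / 10,969.0249 = 5.17209 years.
Modified duration = D_Mac / (1 + y) = 5.17209 / 1.0485 = 4.93285 years.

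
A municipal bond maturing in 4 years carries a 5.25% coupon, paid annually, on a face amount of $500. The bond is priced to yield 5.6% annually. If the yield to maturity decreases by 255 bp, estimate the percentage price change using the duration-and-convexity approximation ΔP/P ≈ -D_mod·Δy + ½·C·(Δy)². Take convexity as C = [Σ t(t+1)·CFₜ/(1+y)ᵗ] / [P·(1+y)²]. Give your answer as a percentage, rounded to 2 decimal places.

+9.48%

With y = 0.056:
  t   CF        PV=CF/(1+0.056)^t    t·PV        t(t+1)·PV
  1        26.25        24.8580        24.8580          49.7159
  2        26.25        23.5397        47.0795         141.2384
  3        26.25        22.2914        66.8742         267.4969
  4       526.25       423.1910     1,692.7641       8,463.8203
  Σ                    493.8801     1,831.5757       8,922.2715
P = 493.8801; D_Mac = 3.70854 yrs; D_mod = 3.51188 yrs; C = 16.20041.
Duration effect: -3.51188 × (-0.0255) = +0.089553
Convexity effect: 0.5 × 16.20041 × (-0.0255)² = +0.0052672
ΔP/P ≈ +0.089553 + 0.0052672 = +0.094820 = +9.4820%.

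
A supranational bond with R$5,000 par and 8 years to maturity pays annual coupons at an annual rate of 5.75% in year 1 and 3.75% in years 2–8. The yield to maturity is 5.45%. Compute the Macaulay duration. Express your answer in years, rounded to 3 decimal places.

6.867 years

Periodic yield y = 0.0545. Discount each cash flow and weight by its year:
  t   CF        PV=CF/(1+0.0545)^t    t·PV
  1       287.50       272.6411       272.6411
  2       187.50       168.6196       337.2392
  3       187.50       159.9048       479.7144
  4       187.50       151.6404       606.5616
  5       187.50       143.8031       719.0157
  6       187.50       136.3709       818.2255
  7       187.50       129.3228       905.2598
  8     5,187.50     3,393.0123    27,144.0986
  Σ                  4,555.3151    31,282.7559
Price P = Σ PV = 4,555.3151.
Macaulay duration = Σ(t·PV) / P = 31,282.7559 / 4,555.3151 = 6.86731 years.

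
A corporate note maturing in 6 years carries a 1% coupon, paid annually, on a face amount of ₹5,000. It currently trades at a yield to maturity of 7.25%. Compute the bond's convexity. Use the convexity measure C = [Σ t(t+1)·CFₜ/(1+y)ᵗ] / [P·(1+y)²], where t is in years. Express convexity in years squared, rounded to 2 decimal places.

35.06

With y = 0.0725:
  t   CF        PV=CF/(1+0.0725)^t    t·PV        t(t+1)·PV
  1        50.00        46.6200        46.6200          93.2401
  2        50.00        43.4686        86.9371         260.8114
  3        50.00        40.5301       121.5904         486.3617
  4        50.00        37.7903       151.1614         755.8068
  5        50.00        35.2357       176.1787       1,057.0725
  6     5,050.00     3,318.2383    19,909.4299     139,366.0090
  Σ                  3,521.8832    20,491.9176     142,019.3015
P = 3,521.8832.
Convexity = Σ t(t+1)·PV / [P·(1+y)²] = 142,019.3015 / (3,521.8832 × 1.150256) = 35.05725.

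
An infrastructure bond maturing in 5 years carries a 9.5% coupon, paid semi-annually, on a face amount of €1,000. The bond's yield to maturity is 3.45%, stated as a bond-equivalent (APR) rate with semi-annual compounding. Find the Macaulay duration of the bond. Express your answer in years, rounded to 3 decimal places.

4.213 years

Periodic yield y = 0.01725. Discount each cash flow and weight by its period:
  t   CF        PV=CF/(1+0.01725)^t    t·PV
  1        47.50        46.6945        46.6945
  2        47.50        45.9027        91.8054
  3        47.50        45.1243       135.3729
  4        47.50        44.3591       177.4364
  5        47.50        43.6069       218.0345
  6        47.50        42.8674       257.2046
  7        47.50        42.1405       294.9835
  8        47.50        41.4259       331.4073
  9        47.50        40.7234       366.5108
  10    1,047.50       882.8299     8,828.2993
  Σ                  1,275.6747    10,747.7492
Price P = Σ PV = 1,275.6747.
Macaulay duration = Σ(t·PV) / P = 10,747.7492 / 1,275.6747 = 8.42515 half-year periods.
In years: 8.42515 / 2 = 4.21257 years.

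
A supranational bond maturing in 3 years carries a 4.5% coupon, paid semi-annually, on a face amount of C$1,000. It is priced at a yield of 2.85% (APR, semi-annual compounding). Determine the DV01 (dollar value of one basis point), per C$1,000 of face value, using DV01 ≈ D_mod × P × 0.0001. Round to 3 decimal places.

C$0.294

Periodic yield y = 0.01425.
  t   CF        PV=CF/(1+0.01425)^t    t·PV
  1        22.50        22.1839        22.1839
  2        22.50        21.8722        43.7444
  3        22.50        21.5649        64.6947
  4        22.50        21.2619        85.0477
  5        22.50        20.9632       104.8160
  6     1,022.50       939.2760     5,635.6559
  Σ                  1,047.1221     5,956.1425
P = 1,047.1221; D_Mac = 5.68811 half-year periods = 2.84405 yrs; D_mod = 2.80410 yrs.
DV01 ≈ 2.80410 × 1,047.1221 × 0.0001 = 0.293623.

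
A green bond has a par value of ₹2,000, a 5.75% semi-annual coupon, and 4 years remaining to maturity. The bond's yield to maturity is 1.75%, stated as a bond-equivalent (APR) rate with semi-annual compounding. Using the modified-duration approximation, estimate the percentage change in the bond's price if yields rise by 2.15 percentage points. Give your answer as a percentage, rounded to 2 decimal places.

Periodic yield y = 0.00875. Modified duration first:
  t   CF        PV=CF/(1+0.00875)^t    t·PV
  1        57.50        57.0012        57.0012
  2        57.50        56.5068       113.0136
  3        57.50        56.0167       168.0500
  4        57.50        55.5308       222.1231
  5        57.50        55.0491       275.2454
  6        57.50        54.5716       327.4295
  7        57.50        54.0982       378.6876
  8     2,057.50     1,918.9845    15,351.8758
  Σ                  2,307.7588    16,893.4262
P = 2,307.7588; D_Mac = 7.32027 half-year periods = 3.66014 yrs; D_mod = 3.66014/(1+0.00875) = 3.62839 yrs.
ΔP/P ≈ -D_mod · Δy = -3.62839 × (+0.0215) = -0.078010 = -7.8010%.

-7.80%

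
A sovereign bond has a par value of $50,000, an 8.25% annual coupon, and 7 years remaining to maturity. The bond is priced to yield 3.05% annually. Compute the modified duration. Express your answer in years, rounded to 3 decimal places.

5.619 years

Periodic yield y = 0.0305. First find Macaulay duration:
  t   CF        PV=CF/(1+0.0305)^t    t·PV
  1     4,125.00     4,002.9112     4,002.9112
  2     4,125.00     3,884.4359     7,768.8718
  3     4,125.00     3,769.4672    11,308.4015
  4     4,125.00     3,657.9012    14,631.6047
  5     4,125.00     3,549.6372    17,748.1862
  6     4,125.00     3,444.5776    20,667.4657
  7    54,125.00    43,859.3243   307,015.2701
  Σ                 66,168.2546   383,142.7113
P = 66,168.2546; Macaulay duration = 383,142.7113 / 66,168.2546 = 5.79043 years.
Modified duration = D_Mac / (1 + y) = 5.79043 / 1.0305 = 5.61905 years.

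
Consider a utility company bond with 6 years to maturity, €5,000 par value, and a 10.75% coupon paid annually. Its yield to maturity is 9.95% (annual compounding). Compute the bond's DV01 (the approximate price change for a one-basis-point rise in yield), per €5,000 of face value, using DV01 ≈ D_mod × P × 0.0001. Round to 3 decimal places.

€2.232

Periodic yield y = 0.0995.
  t   CF        PV=CF/(1+0.0995)^t    t·PV
  1       537.50       488.8586       488.8586
  2       537.50       444.6190       889.2380
  3       537.50       404.3829     1,213.1487
  4       537.50       367.7880     1,471.1519
  5       537.50       334.5048     1,672.5238
  6     5,537.50     3,134.3128    18,805.8768
  Σ                  5,174.4660    24,540.7978
P = 5,174.4660; D_Mac = 4.74267 yrs; D_mod = 4.31348 yrs.
DV01 ≈ 4.31348 × 5,174.4660 × 0.0001 = 2.231996.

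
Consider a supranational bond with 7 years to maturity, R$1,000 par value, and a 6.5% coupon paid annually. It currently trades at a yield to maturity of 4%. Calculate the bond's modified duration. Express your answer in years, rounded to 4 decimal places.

5.7011 years

Periodic yield y = 0.04. First find Macaulay duration:
  t   CF        PV=CF/(1+0.04)^t    t·PV
  1        65.00        62.5000        62.5000
  2        65.00        60.0962       120.1923
  3        65.00        57.7848       173.3543
  4        65.00        55.5623       222.2491
  5        65.00        53.4253       267.1263
  6        65.00        51.3704       308.2227
  7     1,065.00       809.3125     5,665.1873
  Σ                  1,150.0514     6,818.8320
P = 1,150.0514; Macaulay duration = 6,818.8320 / 1,150.0514 = 5.92915 years.
Modified duration = D_Mac / (1 + y) = 5.92915 / 1.04 = 5.70111 years.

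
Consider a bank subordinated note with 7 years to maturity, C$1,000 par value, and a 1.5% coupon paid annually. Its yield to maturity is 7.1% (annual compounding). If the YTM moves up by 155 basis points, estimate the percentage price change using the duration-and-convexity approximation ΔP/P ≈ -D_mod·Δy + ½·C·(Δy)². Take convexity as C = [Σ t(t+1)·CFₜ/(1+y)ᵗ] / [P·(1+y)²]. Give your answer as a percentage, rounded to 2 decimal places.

-9.04%

With y = 0.071:
  t   CF        PV=CF/(1+0.071)^t    t·PV        t(t+1)·PV
  1        15.00        14.0056        14.0056          28.0112
  2        15.00        13.0771        26.1543          78.4628
  3        15.00        12.2102        36.6306         146.5224
  4        15.00        11.4007        45.6030         228.0150
  5        15.00        10.6450        53.2248         319.3487
  6        15.00         9.9393        59.6356         417.4493
  7     1,015.00       627.9712     4,395.7986      35,166.3888
  Σ                    699.2491     4,631.0525      36,384.1982
P = 699.2491; D_Mac = 6.62289 yrs; D_mod = 6.18384 yrs; C = 45.36302.
Duration effect: -6.18384 × (+0.0155) = -0.095850
Convexity effect: 0.5 × 45.36302 × (0.0155)² = +0.0054492
ΔP/P ≈ -0.095850 + 0.0054492 = -0.090400 = -9.0400%.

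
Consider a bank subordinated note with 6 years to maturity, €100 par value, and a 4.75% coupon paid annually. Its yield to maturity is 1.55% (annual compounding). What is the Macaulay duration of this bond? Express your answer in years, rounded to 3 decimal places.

5.418 years

Periodic yield y = 0.0155. Discount each cash flow and weight by its year:
  t   CF        PV=CF/(1+0.0155)^t    t·PV
  1         4.75         4.6775         4.6775
  2         4.75         4.6061         9.2122
  3         4.75         4.5358        13.6074
  4         4.75         4.4666        17.8663
  5         4.75         4.3984        21.9920
  6       104.75        95.5156       573.0938
  Σ                    118.2000       640.4491
Price P = Σ PV = 118.2000.
Macaulay duration = Σ(t·PV) / P = 640.4491 / 118.2000 = 5.41835 years.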